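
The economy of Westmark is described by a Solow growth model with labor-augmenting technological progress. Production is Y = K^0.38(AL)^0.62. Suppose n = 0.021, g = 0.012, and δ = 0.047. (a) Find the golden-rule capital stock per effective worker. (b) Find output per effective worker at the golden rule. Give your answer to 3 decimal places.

Capital per effective worker breaks even when investment replaces (n + g + δ)·k; here n + g + δ = 0.08.
Golden rule sets MPK = n+g+δ: 0.38·k^(0.38−1) = 0.08, so k_gold = (0.38/0.08)^(1/0.62) ≈ 12.3436.
y_gold = 12.3436^0.38 ≈ 2.5986.

(a) k_gold ≈ 12.344; (b) y_gold ≈ 2.599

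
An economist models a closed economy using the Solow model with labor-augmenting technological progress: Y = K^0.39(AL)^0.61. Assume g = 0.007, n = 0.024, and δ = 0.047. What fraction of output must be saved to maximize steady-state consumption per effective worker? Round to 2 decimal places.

s_gold = 0.39

n + g + δ = 0.024 + 0.007 + 0.047 = 0.078.
At the golden rule MPK = n+g+δ, and in any Cobb-Douglas steady state s = (n+g+δ)·k/y = MPK·k/y = capital's share 0.39.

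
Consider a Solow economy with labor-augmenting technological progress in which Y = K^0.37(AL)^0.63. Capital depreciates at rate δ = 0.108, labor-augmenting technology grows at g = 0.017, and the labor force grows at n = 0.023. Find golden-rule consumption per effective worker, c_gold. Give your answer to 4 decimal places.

c_gold ≈ 1.0791

Capital per effective worker breaks even when investment replaces (n + g + δ)·k; here n + g + δ = 0.148.
Setting f'(k) = n+g+δ gives 0.37·k^(0.37−1) = 0.148, hence k_gold = (0.37/0.148)^(1/0.63) ≈ 4.2820.
y_gold = 4.2820^0.37 ≈ 1.7128.
c_gold = y_gold − (n+g+δ)·k_gold = 1.7128 − 0.148·4.2820 ≈ 1.0791.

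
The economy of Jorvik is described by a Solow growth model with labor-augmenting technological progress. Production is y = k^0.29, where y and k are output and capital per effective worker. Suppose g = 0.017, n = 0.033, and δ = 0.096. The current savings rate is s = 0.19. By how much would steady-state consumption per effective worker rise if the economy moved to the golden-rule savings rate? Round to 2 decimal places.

Δc ≈ 0.04

n + g + δ = 0.033 + 0.017 + 0.096 = 0.146.
Current steady state (s = 0.19): k* = (0.19/0.146)^(1/0.71) ≈ 1.4492, y* = 1.4492^0.29 ≈ 1.1136, c* = (1−0.19)·1.1136 ≈ 0.9020.
At the golden rule the marginal product of capital equals n+g+δ: 0.29·k^(0.29−1) = 0.146. Solving, k_gold = (0.29/0.146)^(1/0.71) ≈ 2.6289.
y_gold = 2.6289^0.29 ≈ 1.3235, c_gold = y_gold − 0.146·k_gold ≈ 0.9397.
Gain: Δc = 0.9397 − 0.9020 ≈ 0.0377.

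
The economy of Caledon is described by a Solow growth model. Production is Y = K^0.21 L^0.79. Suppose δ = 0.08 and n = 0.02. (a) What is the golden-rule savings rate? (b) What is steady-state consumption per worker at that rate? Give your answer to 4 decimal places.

(a) s_gold = 0.2100; (b) c_gold ≈ 0.9622

Break-even investment rate: n + δ = 0.02 + 0.08 = 0.1.
For Cobb-Douglas, s_gold equals capital's share: s_gold = 0.21.
At the golden rule the marginal product of capital equals n+δ: 0.21·k^(0.21−1) = 0.1. Solving, k_gold = (0.21/0.1)^(1/0.79) ≈ 2.5578.
y_gold = 2.5578^0.21 ≈ 1.2180; c_gold = (1−0.21)·y_gold ≈ 0.9622.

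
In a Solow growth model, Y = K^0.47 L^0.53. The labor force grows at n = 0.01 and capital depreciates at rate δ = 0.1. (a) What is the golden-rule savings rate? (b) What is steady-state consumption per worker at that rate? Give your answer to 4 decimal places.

(a) s_gold = 0.4700; (b) c_gold ≈ 1.9212

n + δ = 0.01 + 0.1 = 0.11.
For Cobb-Douglas, s_gold equals capital's share: s_gold = 0.47.
At the golden rule the marginal product of capital equals n+δ: 0.47·k^(0.47−1) = 0.11. Solving, k_gold = (0.47/0.11)^(1/0.53) ≈ 15.4885.
y_gold = 15.4885^0.47 ≈ 3.6250; c_gold = (1−0.47)·y_gold ≈ 1.9212.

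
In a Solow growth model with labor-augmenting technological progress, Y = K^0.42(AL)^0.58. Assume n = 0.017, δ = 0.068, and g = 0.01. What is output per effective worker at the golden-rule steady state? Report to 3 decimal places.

y_gold ≈ 2.934

The effective depreciation rate is n + g + δ = 0.017 + 0.01 + 0.068 = 0.095.
Golden rule sets MPK = n+g+δ: 0.42·k^(0.42−1) = 0.095, so k_gold = (0.42/0.095)^(1/0.58) ≈ 12.9711.
Output: y_gold = k_gold^0.42 = 12.9711^0.42 ≈ 2.9339.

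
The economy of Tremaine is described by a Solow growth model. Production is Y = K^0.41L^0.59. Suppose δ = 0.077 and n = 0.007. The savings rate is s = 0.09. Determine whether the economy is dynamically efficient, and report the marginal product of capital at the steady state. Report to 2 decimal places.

dynamically efficient; MPK ≈ 0.38

n + δ = 0.007 + 0.077 = 0.084.
Steady-state k*: s·k^0.41 = 0.084·k gives k* = (0.09/0.084)^(1/0.59) ≈ 1.1240.
MPK = 0.41·1.1240^(-0.59) ≈ 0.3827.
MPK > n+δ = 0.084, so the economy is dynamically efficient (under-saving).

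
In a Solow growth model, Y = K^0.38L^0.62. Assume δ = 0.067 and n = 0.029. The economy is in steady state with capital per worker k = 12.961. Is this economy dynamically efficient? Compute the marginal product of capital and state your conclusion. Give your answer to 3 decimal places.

Capital per worker breaks even when investment replaces (n + δ)·k; here n + δ = 0.096.
MPK = 0.38·k^(0.38−1) = 0.38·12.961^(-0.62) ≈ 0.0776.
MPK < 0.096, so the economy is dynamically inefficient (over-saving).

dynamically inefficient; MPK ≈ 0.078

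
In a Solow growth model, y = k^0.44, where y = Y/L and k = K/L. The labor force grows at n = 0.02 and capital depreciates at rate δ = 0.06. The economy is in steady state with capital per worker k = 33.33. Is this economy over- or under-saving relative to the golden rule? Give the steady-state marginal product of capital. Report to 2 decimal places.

over-saving; MPK ≈ 0.06

Capital per worker breaks even when investment replaces (n + δ)·k; here n + δ = 0.08.
MPK = 0.44·k^(0.44−1) = 0.44·33.33^(-0.56) ≈ 0.0618.
MPK < 0.08, so the economy is dynamically inefficient (over-saving).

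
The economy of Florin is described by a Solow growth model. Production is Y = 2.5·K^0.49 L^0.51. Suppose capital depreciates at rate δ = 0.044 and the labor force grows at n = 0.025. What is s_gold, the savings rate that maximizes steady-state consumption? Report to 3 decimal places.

Break-even investment rate: n + δ = 0.025 + 0.044 = 0.069.
At the golden rule MPK = n+δ, and in any Cobb-Douglas steady state s = (n+δ)·k/y = MPK·k/y = capital's share 0.49.

s_gold = 0.490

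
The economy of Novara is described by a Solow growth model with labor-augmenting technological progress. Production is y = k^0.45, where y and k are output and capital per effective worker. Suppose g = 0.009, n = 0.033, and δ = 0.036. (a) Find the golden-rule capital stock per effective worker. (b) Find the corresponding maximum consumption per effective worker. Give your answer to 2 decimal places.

(a) k_gold ≈ 24.20; (b) c_gold ≈ 2.31

Capital per effective worker breaks even when investment replaces (n + g + δ)·k; here n + g + δ = 0.078.
Setting f'(k) = n+g+δ gives 0.45·k^(0.45−1) = 0.078, hence k_gold = (0.45/0.078)^(1/0.55) ≈ 24.2020.
y_gold = 24.2020^0.45 ≈ 4.1950; c_gold = y_gold − 0.078·k_gold ≈ 2.3073.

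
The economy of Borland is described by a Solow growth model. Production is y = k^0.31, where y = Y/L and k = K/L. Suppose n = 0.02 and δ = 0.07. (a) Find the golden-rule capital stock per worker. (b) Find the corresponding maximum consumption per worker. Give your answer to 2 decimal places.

Break-even investment rate: n + δ = 0.02 + 0.07 = 0.09.
Maximizing c = f(k) − (n+δ)·k gives f'(k) = n+δ, i.e. 0.31·k^(0.31−1) = 0.09, so k_gold = (0.31/0.09)^(1/0.69) ≈ 6.0039.
y_gold = 6.0039^0.31 ≈ 1.7431; c_gold = y_gold − 0.09·k_gold ≈ 1.2027.

(a) k_gold ≈ 6.00; (b) c_gold ≈ 1.20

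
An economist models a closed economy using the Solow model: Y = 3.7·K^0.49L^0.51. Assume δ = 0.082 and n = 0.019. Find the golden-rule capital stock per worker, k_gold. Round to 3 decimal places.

n + δ = 0.019 + 0.082 = 0.101.
Maximizing c = f(k) − (n+δ)·k gives f'(k) = n+δ, i.e. 0.49·3.7·k^(0.49−1) = 0.101, so k_gold = (0.49·3.7/0.101)^(1/0.51) ≈ 287.7222.

k_gold ≈ 287.722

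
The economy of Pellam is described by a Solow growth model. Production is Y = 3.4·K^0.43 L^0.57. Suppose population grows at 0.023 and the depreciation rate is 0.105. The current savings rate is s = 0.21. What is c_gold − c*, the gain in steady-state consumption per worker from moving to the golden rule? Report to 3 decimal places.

Δc ≈ 2.347

Capital per worker breaks even when investment replaces (n + δ)·k; here n + δ = 0.128.
Current steady state (s = 0.21): k* = (0.21·3.4/0.128)^(1/0.57) ≈ 20.3999, y* = 3.4·20.3999^0.43 ≈ 12.4342, c* = (1−0.21)·12.4342 ≈ 9.8230.
Golden rule sets MPK = n+δ: 0.43·3.4·k^(0.43−1) = 0.128, so k_gold = (0.43·3.4/0.128)^(1/0.57) ≈ 71.7265.
y_gold = 3.4·71.7265^0.43 ≈ 21.3511, c_gold = y_gold − 0.128·k_gold ≈ 12.1702.
Gain: Δc = 12.1702 − 9.8230 ≈ 2.3471.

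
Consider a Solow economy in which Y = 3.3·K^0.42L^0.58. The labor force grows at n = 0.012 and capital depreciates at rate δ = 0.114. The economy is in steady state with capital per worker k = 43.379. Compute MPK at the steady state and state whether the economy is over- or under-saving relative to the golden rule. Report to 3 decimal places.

Capital per worker breaks even when investment replaces (n + δ)·k; here n + δ = 0.126.
MPK = 0.42·3.3·k^(0.42−1) = 0.42·3.3·43.379^(-0.58) ≈ 0.1556.
MPK > 0.126, so the economy is dynamically efficient (under-saving).

under-saving; MPK ≈ 0.156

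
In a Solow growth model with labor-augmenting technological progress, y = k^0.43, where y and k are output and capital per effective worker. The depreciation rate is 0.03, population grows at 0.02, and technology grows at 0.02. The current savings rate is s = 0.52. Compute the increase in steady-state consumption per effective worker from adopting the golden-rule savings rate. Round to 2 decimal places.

n + g + δ = 0.02 + 0.02 + 0.03 = 0.07.
Current steady state (s = 0.52): k* = (0.52/0.07)^(1/0.57) ≈ 33.7213, y* = 33.7213^0.43 ≈ 4.5394, c* = (1−0.52)·4.5394 ≈ 2.1789.
Golden rule sets MPK = n+g+δ: 0.43·k^(0.43−1) = 0.07, so k_gold = (0.43/0.07)^(1/0.57) ≈ 24.1605.
y_gold = 24.1605^0.43 ≈ 3.9331, c_gold = y_gold − 0.07·k_gold ≈ 2.2419.
Gain: Δc = 2.2419 − 2.1789 ≈ 0.0630.

Δc ≈ 0.06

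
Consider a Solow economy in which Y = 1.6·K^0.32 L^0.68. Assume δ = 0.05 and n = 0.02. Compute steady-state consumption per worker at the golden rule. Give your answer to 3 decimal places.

The effective depreciation rate is n + δ = 0.02 + 0.05 = 0.07.
At the golden rule the marginal product of capital equals n+δ: 0.32·1.6·k^(0.32−1) = 0.07. Solving, k_gold = (0.32·1.6/0.07)^(1/0.68) ≈ 18.6570.
y_gold = 1.6·18.6570^0.32 ≈ 4.0812.
c_gold = y_gold − (n+δ)·k_gold = 4.0812 − 0.07·18.6570 ≈ 2.7752.

c_gold ≈ 2.775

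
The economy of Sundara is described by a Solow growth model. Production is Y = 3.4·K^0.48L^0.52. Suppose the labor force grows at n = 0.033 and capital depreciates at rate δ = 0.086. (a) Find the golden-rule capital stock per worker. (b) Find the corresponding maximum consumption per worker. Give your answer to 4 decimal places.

(a) k_gold ≈ 153.7700; (b) c_gold ≈ 19.8235

Capital per worker breaks even when investment replaces (n + δ)·k; here n + δ = 0.119.
At the golden rule the marginal product of capital equals n+δ: 0.48·3.4·k^(0.48−1) = 0.119. Solving, k_gold = (0.48·3.4/0.119)^(1/0.52) ≈ 153.7700.
y_gold = 3.4·153.7700^0.48 ≈ 38.1221; c_gold = y_gold − 0.119·k_gold ≈ 19.8235.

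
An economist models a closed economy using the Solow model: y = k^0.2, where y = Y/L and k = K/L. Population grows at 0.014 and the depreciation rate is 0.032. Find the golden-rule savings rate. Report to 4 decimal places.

s_gold = 0.2000

n + δ = 0.014 + 0.032 = 0.046.
At the golden rule MPK = n+δ, and in any Cobb-Douglas steady state s = (n+δ)·k/y = MPK·k/y = capital's share 0.2.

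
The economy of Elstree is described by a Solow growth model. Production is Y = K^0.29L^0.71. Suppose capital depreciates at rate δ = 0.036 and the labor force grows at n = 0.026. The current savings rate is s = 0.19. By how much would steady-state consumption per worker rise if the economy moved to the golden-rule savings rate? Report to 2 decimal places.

The effective depreciation rate is n + δ = 0.026 + 0.036 = 0.062.
Current steady state (s = 0.19): k* = (0.19/0.062)^(1/0.71) ≈ 4.8419, y* = 4.8419^0.29 ≈ 1.5800, c* = (1−0.19)·1.5800 ≈ 1.2798.
Golden rule sets MPK = n+δ: 0.29·k^(0.29−1) = 0.062, so k_gold = (0.29/0.062)^(1/0.71) ≈ 8.7836.
y_gold = 8.7836^0.29 ≈ 1.8779, c_gold = y_gold − 0.062·k_gold ≈ 1.3333.
Gain: Δc = 1.3333 − 1.2798 ≈ 0.0535.

Δc ≈ 0.05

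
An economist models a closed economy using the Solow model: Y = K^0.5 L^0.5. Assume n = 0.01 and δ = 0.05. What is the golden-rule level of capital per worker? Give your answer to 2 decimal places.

The effective depreciation rate is n + δ = 0.01 + 0.05 = 0.06.
At the golden rule the marginal product of capital equals n+δ: 0.5·k^(0.5−1) = 0.06. Solving, k_gold = (0.5/0.06)^(1/0.5) ≈ 69.4444.

k_gold ≈ 69.44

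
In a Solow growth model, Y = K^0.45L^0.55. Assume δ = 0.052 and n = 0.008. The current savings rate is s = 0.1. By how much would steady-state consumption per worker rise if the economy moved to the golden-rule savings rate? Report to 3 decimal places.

Δc ≈ 1.493

Break-even investment rate: n + δ = 0.008 + 0.052 = 0.06.
Current steady state (s = 0.1): k* = (0.1/0.06)^(1/0.55) ≈ 2.5314, y* = 2.5314^0.45 ≈ 1.5188, c* = (1−0.1)·1.5188 ≈ 1.3670.
Setting f'(k) = n+δ gives 0.45·k^(0.45−1) = 0.06, hence k_gold = (0.45/0.06)^(1/0.55) ≈ 38.9960.
y_gold = 38.9960^0.45 ≈ 5.1995, c_gold = y_gold − 0.06·k_gold ≈ 2.8597.
Gain: Δc = 2.8597 − 1.3670 ≈ 1.4928.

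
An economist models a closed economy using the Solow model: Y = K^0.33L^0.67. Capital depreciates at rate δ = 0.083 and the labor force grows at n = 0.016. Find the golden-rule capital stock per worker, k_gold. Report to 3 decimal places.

k_gold ≈ 6.031

The effective depreciation rate is n + δ = 0.016 + 0.083 = 0.099.
Setting f'(k) = n+δ gives 0.33·k^(0.33−1) = 0.099, hence k_gold = (0.33/0.099)^(1/0.67) ≈ 6.0314.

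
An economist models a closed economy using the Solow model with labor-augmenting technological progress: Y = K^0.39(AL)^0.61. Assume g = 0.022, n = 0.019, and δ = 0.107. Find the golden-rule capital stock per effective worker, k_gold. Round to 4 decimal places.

k_gold ≈ 4.8960

The effective depreciation rate is n + g + δ = 0.019 + 0.022 + 0.107 = 0.148.
At the golden rule the marginal product of capital equals n+g+δ: 0.39·k^(0.39−1) = 0.148. Solving, k_gold = (0.39/0.148)^(1/0.61) ≈ 4.8960.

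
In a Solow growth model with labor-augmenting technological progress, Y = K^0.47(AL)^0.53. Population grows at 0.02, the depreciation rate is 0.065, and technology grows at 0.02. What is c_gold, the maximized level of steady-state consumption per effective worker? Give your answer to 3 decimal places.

Capital per effective worker breaks even when investment replaces (n + g + δ)·k; here n + g + δ = 0.105.
Maximizing c = f(k) − (n+g+δ)·k gives f'(k) = n+g+δ, i.e. 0.47·k^(0.47−1) = 0.105, so k_gold = (0.47/0.105)^(1/0.53) ≈ 16.9094.
y_gold = 16.9094^0.47 ≈ 3.7776.
c_gold = y_gold − (n+g+δ)·k_gold = 3.7776 − 0.105·16.9094 ≈ 2.0022.

c_gold ≈ 2.002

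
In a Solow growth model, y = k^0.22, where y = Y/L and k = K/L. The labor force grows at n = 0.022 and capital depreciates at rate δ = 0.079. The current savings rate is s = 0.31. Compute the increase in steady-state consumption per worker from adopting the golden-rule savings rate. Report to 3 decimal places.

Δc ≈ 0.025

n + δ = 0.022 + 0.079 = 0.101.
Current steady state (s = 0.31): k* = (0.31/0.101)^(1/0.78) ≈ 4.2112, y* = 4.2112^0.22 ≈ 1.3721, c* = (1−0.31)·1.3721 ≈ 0.9467.
Setting f'(k) = n+δ gives 0.22·k^(0.22−1) = 0.101, hence k_gold = (0.22/0.101)^(1/0.78) ≈ 2.7131.
y_gold = 2.7131^0.22 ≈ 1.2456, c_gold = y_gold − 0.101·k_gold ≈ 0.9715.
Gain: Δc = 0.9715 − 0.9467 ≈ 0.0248.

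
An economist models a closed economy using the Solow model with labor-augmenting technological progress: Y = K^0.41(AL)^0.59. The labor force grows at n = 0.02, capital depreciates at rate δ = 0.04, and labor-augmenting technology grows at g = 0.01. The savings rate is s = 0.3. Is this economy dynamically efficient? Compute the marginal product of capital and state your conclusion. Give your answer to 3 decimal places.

The effective depreciation rate is n + g + δ = 0.02 + 0.01 + 0.04 = 0.07.
Steady-state k*: s·k^0.41 = 0.07·k gives k* = (0.3/0.07)^(1/0.59) ≈ 11.7822.
MPK = 0.41·11.7822^(-0.59) ≈ 0.0957.
MPK > n+g+δ = 0.07, so the economy is dynamically efficient (under-saving).

dynamically efficient; MPK ≈ 0.096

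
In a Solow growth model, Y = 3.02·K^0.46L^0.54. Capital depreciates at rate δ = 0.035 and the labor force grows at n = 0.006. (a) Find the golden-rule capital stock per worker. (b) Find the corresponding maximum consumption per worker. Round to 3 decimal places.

(a) k_gold ≈ 681.237; (b) c_gold ≈ 32.788

n + δ = 0.006 + 0.035 = 0.041.
At the golden rule the marginal product of capital equals n+δ: 0.46·3.02·k^(0.46−1) = 0.041. Solving, k_gold = (0.46·3.02/0.041)^(1/0.54) ≈ 681.2366.
y_gold = 3.02·681.2366^0.46 ≈ 60.7189; c_gold = y_gold − 0.041·k_gold ≈ 32.7882.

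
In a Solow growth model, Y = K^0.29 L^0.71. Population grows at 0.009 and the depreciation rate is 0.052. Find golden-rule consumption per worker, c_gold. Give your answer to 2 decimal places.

c_gold ≈ 1.34

The effective depreciation rate is n + δ = 0.009 + 0.052 = 0.061.
Golden rule sets MPK = n+δ: 0.29·k^(0.29−1) = 0.061, so k_gold = (0.29/0.061)^(1/0.71) ≈ 8.9870.
y_gold = 8.9870^0.29 ≈ 1.8904.
c_gold = y_gold − (n+δ)·k_gold = 1.8904 − 0.061·8.9870 ≈ 1.3422.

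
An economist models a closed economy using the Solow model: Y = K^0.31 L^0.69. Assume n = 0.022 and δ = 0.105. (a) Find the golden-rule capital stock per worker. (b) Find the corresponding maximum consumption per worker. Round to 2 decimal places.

n + δ = 0.022 + 0.105 = 0.127.
Setting f'(k) = n+δ gives 0.31·k^(0.31−1) = 0.127, hence k_gold = (0.31/0.127)^(1/0.69) ≈ 3.6448.
y_gold = 3.6448^0.31 ≈ 1.4932; c_gold = y_gold − 0.127·k_gold ≈ 1.0303.

(a) k_gold ≈ 3.64; (b) c_gold ≈ 1.03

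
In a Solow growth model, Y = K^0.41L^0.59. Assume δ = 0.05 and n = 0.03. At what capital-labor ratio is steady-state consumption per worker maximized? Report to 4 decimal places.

Break-even investment rate: n + δ = 0.03 + 0.05 = 0.08.
Maximizing c = f(k) − (n+δ)·k gives f'(k) = n+δ, i.e. 0.41·k^(0.41−1) = 0.08, so k_gold = (0.41/0.08)^(1/0.59) ≈ 15.9541.

k_gold ≈ 15.9541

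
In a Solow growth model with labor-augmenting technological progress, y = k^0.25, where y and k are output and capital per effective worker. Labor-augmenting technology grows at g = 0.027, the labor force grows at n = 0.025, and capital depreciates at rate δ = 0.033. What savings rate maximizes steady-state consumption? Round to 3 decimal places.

The effective depreciation rate is n + g + δ = 0.025 + 0.027 + 0.033 = 0.085.
At the golden rule MPK = n+g+δ, and in any Cobb-Douglas steady state s = (n+g+δ)·k/y = MPK·k/y = capital's share 0.25.

s_gold = 0.250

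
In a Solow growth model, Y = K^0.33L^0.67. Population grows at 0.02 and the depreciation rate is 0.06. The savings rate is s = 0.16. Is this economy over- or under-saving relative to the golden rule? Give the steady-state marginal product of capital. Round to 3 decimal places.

under-saving; MPK ≈ 0.165

The effective depreciation rate is n + δ = 0.02 + 0.06 = 0.08.
Steady-state k*: s·k^0.33 = 0.08·k gives k* = (0.16/0.08)^(1/0.67) ≈ 2.8138.
MPK = 0.33·2.8138^(-0.67) ≈ 0.1650.
MPK > n+δ = 0.08, so the economy is dynamically efficient (under-saving).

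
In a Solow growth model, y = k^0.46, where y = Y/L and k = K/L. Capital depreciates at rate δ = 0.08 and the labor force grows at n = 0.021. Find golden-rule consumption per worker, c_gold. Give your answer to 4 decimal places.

c_gold ≈ 1.9646

The effective depreciation rate is n + δ = 0.021 + 0.08 = 0.101.
Golden rule sets MPK = n+δ: 0.46·k^(0.46−1) = 0.101, so k_gold = (0.46/0.101)^(1/0.54) ≈ 16.5702.
y_gold = 16.5702^0.46 ≈ 3.6382.
c_gold = y_gold − (n+δ)·k_gold = 3.6382 − 0.101·16.5702 ≈ 1.9646.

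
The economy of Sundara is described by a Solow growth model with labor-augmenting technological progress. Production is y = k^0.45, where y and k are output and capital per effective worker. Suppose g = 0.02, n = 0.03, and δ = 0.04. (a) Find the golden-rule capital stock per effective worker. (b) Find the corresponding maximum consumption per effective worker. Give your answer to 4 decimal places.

Capital per effective worker breaks even when investment replaces (n + g + δ)·k; here n + g + δ = 0.09.
At the golden rule the marginal product of capital equals n+g+δ: 0.45·k^(0.45−1) = 0.09. Solving, k_gold = (0.45/0.09)^(1/0.55) ≈ 18.6575.
y_gold = 18.6575^0.45 ≈ 3.7315; c_gold = y_gold − 0.09·k_gold ≈ 2.0523.

(a) k_gold ≈ 18.6575; (b) c_gold ≈ 2.0523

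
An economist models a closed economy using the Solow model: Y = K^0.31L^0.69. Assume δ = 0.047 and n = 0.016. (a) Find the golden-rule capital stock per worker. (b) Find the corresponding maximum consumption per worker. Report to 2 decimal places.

(a) k_gold ≈ 10.07; (b) c_gold ≈ 1.41

Capital per worker breaks even when investment replaces (n + δ)·k; here n + δ = 0.063.
Maximizing c = f(k) − (n+δ)·k gives f'(k) = n+δ, i.e. 0.31·k^(0.31−1) = 0.063, so k_gold = (0.31/0.063)^(1/0.69) ≈ 10.0677.
y_gold = 10.0677^0.31 ≈ 2.0460; c_gold = y_gold − 0.063·k_gold ≈ 1.4117.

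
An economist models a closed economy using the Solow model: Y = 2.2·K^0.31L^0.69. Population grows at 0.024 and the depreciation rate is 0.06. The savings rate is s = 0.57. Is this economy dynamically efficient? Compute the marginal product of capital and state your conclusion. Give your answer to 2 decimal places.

dynamically inefficient; MPK ≈ 0.05

The effective depreciation rate is n + δ = 0.024 + 0.06 = 0.084.
Steady-state k*: s·A·k^0.31 = 0.084·k gives k* = (0.57·2.2/0.084)^(1/0.69) ≈ 50.2893.
MPK = 0.31·2.2·50.2893^(-0.69) ≈ 0.0457.
MPK < n+δ = 0.084, so the economy is dynamically inefficient (over-saving).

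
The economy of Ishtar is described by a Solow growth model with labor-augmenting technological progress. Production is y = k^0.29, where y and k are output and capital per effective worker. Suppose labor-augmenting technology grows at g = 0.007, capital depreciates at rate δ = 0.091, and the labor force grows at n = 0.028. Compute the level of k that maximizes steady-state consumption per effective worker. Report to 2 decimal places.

k_gold ≈ 3.24

n + g + δ = 0.028 + 0.007 + 0.091 = 0.126.
Maximizing c = f(k) − (n+g+δ)·k gives f'(k) = n+g+δ, i.e. 0.29·k^(0.29−1) = 0.126, so k_gold = (0.29/0.126)^(1/0.71) ≈ 3.2352.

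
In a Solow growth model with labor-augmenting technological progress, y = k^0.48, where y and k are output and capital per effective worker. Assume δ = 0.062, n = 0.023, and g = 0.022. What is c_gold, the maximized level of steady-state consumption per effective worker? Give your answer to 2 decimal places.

Capital per effective worker breaks even when investment replaces (n + g + δ)·k; here n + g + δ = 0.107.
Golden rule sets MPK = n+g+δ: 0.48·k^(0.48−1) = 0.107, so k_gold = (0.48/0.107)^(1/0.52) ≈ 17.9297.
y_gold = 17.9297^0.48 ≈ 3.9968.
c_gold = y_gold − (n+g+δ)·k_gold = 3.9968 − 0.107·17.9297 ≈ 2.0783.

c_gold ≈ 2.08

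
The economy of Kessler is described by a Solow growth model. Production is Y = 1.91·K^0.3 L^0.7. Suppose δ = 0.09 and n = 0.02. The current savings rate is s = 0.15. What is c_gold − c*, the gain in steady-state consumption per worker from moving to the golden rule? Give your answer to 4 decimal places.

Break-even investment rate: n + δ = 0.02 + 0.09 = 0.11.
Current steady state (s = 0.15): k* = (0.15·1.91/0.11)^(1/0.7) ≈ 3.9256, y* = 1.91·3.9256^0.3 ≈ 2.8788, c* = (1−0.15)·2.8788 ≈ 2.4469.
Maximizing c = f(k) − (n+δ)·k gives f'(k) = n+δ, i.e. 0.3·1.91·k^(0.3−1) = 0.11, so k_gold = (0.3·1.91/0.11)^(1/0.7) ≈ 10.5669.
y_gold = 1.91·10.5669^0.3 ≈ 3.8745, c_gold = y_gold − 0.11·k_gold ≈ 2.7122.
Gain: Δc = 2.7122 − 2.4469 ≈ 0.2652.

Δc ≈ 0.2652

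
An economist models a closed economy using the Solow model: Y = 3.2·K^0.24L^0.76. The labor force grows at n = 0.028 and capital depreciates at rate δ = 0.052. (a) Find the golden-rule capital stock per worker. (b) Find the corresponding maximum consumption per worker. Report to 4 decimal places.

Break-even investment rate: n + δ = 0.028 + 0.052 = 0.08.
Setting f'(k) = n+δ gives 0.24·3.2·k^(0.24−1) = 0.08, hence k_gold = (0.24·3.2/0.08)^(1/0.76) ≈ 19.6093.
y_gold = 3.2·19.6093^0.24 ≈ 6.5364; c_gold = y_gold − 0.08·k_gold ≈ 4.9677.

(a) k_gold ≈ 19.6093; (b) c_gold ≈ 4.9677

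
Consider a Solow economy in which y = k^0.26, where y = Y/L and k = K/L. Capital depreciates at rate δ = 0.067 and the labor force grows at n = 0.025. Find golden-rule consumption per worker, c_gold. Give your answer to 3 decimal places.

Break-even investment rate: n + δ = 0.025 + 0.067 = 0.092.
At the golden rule the marginal product of capital equals n+δ: 0.26·k^(0.26−1) = 0.092. Solving, k_gold = (0.26/0.092)^(1/0.74) ≈ 4.0711.
y_gold = 4.0711^0.26 ≈ 1.4405.
c_gold = y_gold − (n+δ)·k_gold = 1.4405 − 0.092·4.0711 ≈ 1.0660.

c_gold ≈ 1.066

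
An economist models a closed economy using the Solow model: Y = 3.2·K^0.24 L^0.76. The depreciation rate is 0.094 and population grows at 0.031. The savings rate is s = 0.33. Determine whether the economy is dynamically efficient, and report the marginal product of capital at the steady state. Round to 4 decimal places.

dynamically inefficient; MPK ≈ 0.0909

Break-even investment rate: n + δ = 0.031 + 0.094 = 0.125.
Steady-state k*: s·A·k^0.24 = 0.125·k gives k* = (0.33·3.2/0.125)^(1/0.76) ≈ 16.5735.
MPK = 0.24·3.2·16.5735^(-0.76) ≈ 0.0909.
MPK < n+δ = 0.125, so the economy is dynamically inefficient (over-saving).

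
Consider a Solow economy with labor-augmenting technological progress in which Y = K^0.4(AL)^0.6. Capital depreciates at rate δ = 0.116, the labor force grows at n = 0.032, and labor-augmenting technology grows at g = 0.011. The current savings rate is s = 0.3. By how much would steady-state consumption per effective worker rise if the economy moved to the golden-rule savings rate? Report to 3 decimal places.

Break-even investment rate: n + g + δ = 0.032 + 0.011 + 0.116 = 0.159.
Current steady state (s = 0.3): k* = (0.3/0.159)^(1/0.6) ≈ 2.8810, y* = 2.8810^0.4 ≈ 1.5269, c* = (1−0.3)·1.5269 ≈ 1.0688.
At the golden rule the marginal product of capital equals n+g+δ: 0.4·k^(0.4−1) = 0.159. Solving, k_gold = (0.4/0.159)^(1/0.6) ≈ 4.6534.
y_gold = 4.6534^0.4 ≈ 1.8497, c_gold = y_gold − 0.159·k_gold ≈ 1.1098.
Gain: Δc = 1.1098 − 1.0688 ≈ 0.0410.

Δc ≈ 0.041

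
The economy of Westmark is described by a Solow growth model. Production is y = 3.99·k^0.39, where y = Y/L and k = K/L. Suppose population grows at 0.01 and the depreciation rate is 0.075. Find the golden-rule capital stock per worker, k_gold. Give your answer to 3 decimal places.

k_gold ≈ 117.454

n + δ = 0.01 + 0.075 = 0.085.
Maximizing c = f(k) − (n+δ)·k gives f'(k) = n+δ, i.e. 0.39·3.99·k^(0.39−1) = 0.085, so k_gold = (0.39·3.99/0.085)^(1/0.61) ≈ 117.4537.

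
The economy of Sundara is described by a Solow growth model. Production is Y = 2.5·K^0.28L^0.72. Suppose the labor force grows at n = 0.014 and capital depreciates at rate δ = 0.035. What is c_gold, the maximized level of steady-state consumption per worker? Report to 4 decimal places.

c_gold ≈ 5.0629

n + δ = 0.014 + 0.035 = 0.049.
At the golden rule the marginal product of capital equals n+δ: 0.28·2.5·k^(0.28−1) = 0.049. Solving, k_gold = (0.28·2.5/0.049)^(1/0.72) ≈ 40.1819.
y_gold = 2.5·40.1819^0.28 ≈ 7.0318.
c_gold = y_gold − (n+δ)·k_gold = 7.0318 − 0.049·40.1819 ≈ 5.0629.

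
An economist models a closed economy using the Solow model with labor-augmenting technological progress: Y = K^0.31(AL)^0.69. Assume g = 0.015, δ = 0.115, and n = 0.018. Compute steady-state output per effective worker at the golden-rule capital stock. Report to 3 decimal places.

Break-even investment rate: n + g + δ = 0.018 + 0.015 + 0.115 = 0.148.
Golden rule sets MPK = n+g+δ: 0.31·k^(0.31−1) = 0.148, so k_gold = (0.31/0.148)^(1/0.69) ≈ 2.9199.
Output: y_gold = k_gold^0.31 = 2.9199^0.31 ≈ 1.3940.

y_gold ≈ 1.394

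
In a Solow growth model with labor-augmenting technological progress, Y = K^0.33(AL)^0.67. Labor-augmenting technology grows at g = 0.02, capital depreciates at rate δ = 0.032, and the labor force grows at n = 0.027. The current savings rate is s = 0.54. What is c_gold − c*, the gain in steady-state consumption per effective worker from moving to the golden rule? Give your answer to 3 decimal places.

Δc ≈ 0.169

Capital per effective worker breaks even when investment replaces (n + g + δ)·k; here n + g + δ = 0.079.
Current steady state (s = 0.54): k* = (0.54/0.079)^(1/0.67) ≈ 17.6165, y* = 17.6165^0.33 ≈ 2.5772, c* = (1−0.54)·2.5772 ≈ 1.1855.
Setting f'(k) = n+g+δ gives 0.33·k^(0.33−1) = 0.079, hence k_gold = (0.33/0.079)^(1/0.67) ≈ 8.4469.
y_gold = 8.4469^0.33 ≈ 2.0221, c_gold = y_gold − 0.079·k_gold ≈ 1.3548.
Gain: Δc = 1.3548 − 1.1855 ≈ 0.1693.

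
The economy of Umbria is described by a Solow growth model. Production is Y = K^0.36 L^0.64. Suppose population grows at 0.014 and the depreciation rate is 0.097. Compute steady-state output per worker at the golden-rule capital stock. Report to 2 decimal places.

y_gold ≈ 1.94

n + δ = 0.014 + 0.097 = 0.111.
At the golden rule the marginal product of capital equals n+δ: 0.36·k^(0.36−1) = 0.111. Solving, k_gold = (0.36/0.111)^(1/0.64) ≈ 6.2865.
Output: y_gold = k_gold^0.36 = 6.2865^0.36 ≈ 1.9383.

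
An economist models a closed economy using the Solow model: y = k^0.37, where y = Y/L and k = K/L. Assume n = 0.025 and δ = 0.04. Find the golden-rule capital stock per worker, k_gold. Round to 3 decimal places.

k_gold ≈ 15.808

Capital per worker breaks even when investment replaces (n + δ)·k; here n + δ = 0.065.
At the golden rule the marginal product of capital equals n+δ: 0.37·k^(0.37−1) = 0.065. Solving, k_gold = (0.37/0.065)^(1/0.63) ≈ 15.8078.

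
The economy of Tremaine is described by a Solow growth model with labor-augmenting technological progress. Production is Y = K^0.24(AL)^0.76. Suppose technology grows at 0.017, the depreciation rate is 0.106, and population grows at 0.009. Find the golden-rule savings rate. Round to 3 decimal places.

Break-even investment rate: n + g + δ = 0.009 + 0.017 + 0.106 = 0.132.
At the golden rule MPK = n+g+δ, and in any Cobb-Douglas steady state s = (n+g+δ)·k/y = MPK·k/y = capital's share 0.24.

s_gold = 0.240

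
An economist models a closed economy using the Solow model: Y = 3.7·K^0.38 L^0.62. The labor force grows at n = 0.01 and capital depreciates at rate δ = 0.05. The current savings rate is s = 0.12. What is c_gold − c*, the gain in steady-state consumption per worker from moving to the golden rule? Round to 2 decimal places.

The effective depreciation rate is n + δ = 0.01 + 0.05 = 0.06.
Current steady state (s = 0.12): k* = (0.12·3.7/0.06)^(1/0.62) ≈ 25.2340, y* = 3.7·25.2340^0.38 ≈ 12.6170, c* = (1−0.12)·12.6170 ≈ 11.1030.
At the golden rule the marginal product of capital equals n+δ: 0.38·3.7·k^(0.38−1) = 0.06. Solving, k_gold = (0.38·3.7/0.06)^(1/0.62) ≈ 161.9608.
y_gold = 3.7·161.9608^0.38 ≈ 25.5728, c_gold = y_gold − 0.06·k_gold ≈ 15.8551.
Gain: Δc = 15.8551 − 11.1030 ≈ 4.7521.

Δc ≈ 4.75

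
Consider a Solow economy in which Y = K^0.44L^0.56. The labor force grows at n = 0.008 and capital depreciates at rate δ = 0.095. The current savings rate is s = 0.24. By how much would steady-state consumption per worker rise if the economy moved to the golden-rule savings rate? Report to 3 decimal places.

Δc ≈ 0.275

Break-even investment rate: n + δ = 0.008 + 0.095 = 0.103.
Current steady state (s = 0.24): k* = (0.24/0.103)^(1/0.56) ≈ 4.5292, y* = 4.5292^0.44 ≈ 1.9438, c* = (1−0.24)·1.9438 ≈ 1.4773.
Golden rule sets MPK = n+δ: 0.44·k^(0.44−1) = 0.103, so k_gold = (0.44/0.103)^(1/0.56) ≈ 13.3690.
y_gold = 13.3690^0.44 ≈ 3.1296, c_gold = y_gold − 0.103·k_gold ≈ 1.7526.
Gain: Δc = 1.7526 − 1.4773 ≈ 0.2753.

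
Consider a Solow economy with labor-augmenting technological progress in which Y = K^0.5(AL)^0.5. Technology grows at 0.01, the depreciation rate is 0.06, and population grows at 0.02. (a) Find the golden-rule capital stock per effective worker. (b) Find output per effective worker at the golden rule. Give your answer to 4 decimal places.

Capital per effective worker breaks even when investment replaces (n + g + δ)·k; here n + g + δ = 0.09.
Golden rule sets MPK = n+g+δ: 0.5·k^(0.5−1) = 0.09, so k_gold = (0.5/0.09)^(1/0.5) ≈ 30.8642.
y_gold = 30.8642^0.5 ≈ 5.5556.

(a) k_gold ≈ 30.8642; (b) y_gold ≈ 5.5556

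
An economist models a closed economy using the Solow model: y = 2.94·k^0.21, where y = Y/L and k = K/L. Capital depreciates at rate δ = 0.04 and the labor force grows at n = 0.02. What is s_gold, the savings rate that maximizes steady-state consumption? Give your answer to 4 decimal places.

s_gold = 0.2100

Break-even investment rate: n + δ = 0.02 + 0.04 = 0.06.
At the golden rule MPK = n+δ, and in any Cobb-Douglas steady state s = (n+δ)·k/y = MPK·k/y = capital's share 0.21.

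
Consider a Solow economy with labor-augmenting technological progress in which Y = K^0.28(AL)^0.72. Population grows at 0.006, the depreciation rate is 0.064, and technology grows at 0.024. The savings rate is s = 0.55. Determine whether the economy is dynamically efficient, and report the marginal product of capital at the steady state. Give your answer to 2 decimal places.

The effective depreciation rate is n + g + δ = 0.006 + 0.024 + 0.064 = 0.094.
Steady-state k*: s·k^0.28 = 0.094·k gives k* = (0.55/0.094)^(1/0.72) ≈ 11.6306.
MPK = 0.28·11.6306^(-0.72) ≈ 0.0479.
MPK < n+g+δ = 0.094, so the economy is dynamically inefficient (over-saving).

dynamically inefficient; MPK ≈ 0.05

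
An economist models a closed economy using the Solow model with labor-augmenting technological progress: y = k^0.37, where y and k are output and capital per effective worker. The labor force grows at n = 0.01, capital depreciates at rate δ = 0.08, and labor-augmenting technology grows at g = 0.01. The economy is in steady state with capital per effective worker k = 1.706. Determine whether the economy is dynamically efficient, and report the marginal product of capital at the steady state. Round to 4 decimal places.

dynamically efficient; MPK ≈ 0.2643

The effective depreciation rate is n + g + δ = 0.01 + 0.01 + 0.08 = 0.1.
MPK = 0.37·k^(0.37−1) = 0.37·1.706^(-0.63) ≈ 0.2643.
MPK > 0.1, so the economy is dynamically efficient (under-saving).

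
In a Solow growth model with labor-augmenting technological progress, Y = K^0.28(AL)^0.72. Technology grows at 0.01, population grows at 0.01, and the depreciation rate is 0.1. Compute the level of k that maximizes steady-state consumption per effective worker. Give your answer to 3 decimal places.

k_gold ≈ 3.244

The effective depreciation rate is n + g + δ = 0.01 + 0.01 + 0.1 = 0.12.
Setting f'(k) = n+g+δ gives 0.28·k^(0.28−1) = 0.12, hence k_gold = (0.28/0.12)^(1/0.72) ≈ 3.2440.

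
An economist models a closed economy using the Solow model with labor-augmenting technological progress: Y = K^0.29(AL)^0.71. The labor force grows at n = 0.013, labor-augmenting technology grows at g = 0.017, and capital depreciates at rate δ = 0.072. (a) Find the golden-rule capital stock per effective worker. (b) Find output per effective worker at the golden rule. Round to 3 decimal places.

(a) k_gold ≈ 4.357; (b) y_gold ≈ 1.532

Break-even investment rate: n + g + δ = 0.013 + 0.017 + 0.072 = 0.102.
Maximizing c = f(k) − (n+g+δ)·k gives f'(k) = n+g+δ, i.e. 0.29·k^(0.29−1) = 0.102, so k_gold = (0.29/0.102)^(1/0.71) ≈ 4.3566.
y_gold = 4.3566^0.29 ≈ 1.5323.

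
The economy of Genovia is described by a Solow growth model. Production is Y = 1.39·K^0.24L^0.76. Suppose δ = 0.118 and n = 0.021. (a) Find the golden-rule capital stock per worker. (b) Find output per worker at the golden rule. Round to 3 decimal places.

Break-even investment rate: n + δ = 0.021 + 0.118 = 0.139.
Golden rule sets MPK = n+δ: 0.24·1.39·k^(0.24−1) = 0.139, so k_gold = (0.24·1.39/0.139)^(1/0.76) ≈ 3.1643.
y_gold = 1.39·3.1643^0.24 ≈ 1.8327.

(a) k_gold ≈ 3.164; (b) y_gold ≈ 1.833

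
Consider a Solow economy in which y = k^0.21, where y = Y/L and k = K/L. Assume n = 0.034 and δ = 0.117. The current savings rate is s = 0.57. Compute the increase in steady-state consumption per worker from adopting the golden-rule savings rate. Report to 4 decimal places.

n + δ = 0.034 + 0.117 = 0.151.
Current steady state (s = 0.57): k* = (0.57/0.151)^(1/0.79) ≈ 5.3734, y* = 5.3734^0.21 ≈ 1.4235, c* = (1−0.57)·1.4235 ≈ 0.6121.
Setting f'(k) = n+δ gives 0.21·k^(0.21−1) = 0.151, hence k_gold = (0.21/0.151)^(1/0.79) ≈ 1.5182.
y_gold = 1.5182^0.21 ≈ 1.0916, c_gold = y_gold − 0.151·k_gold ≈ 0.8624.
Gain: Δc = 0.8624 − 0.6121 ≈ 0.2503.

Δc ≈ 0.2503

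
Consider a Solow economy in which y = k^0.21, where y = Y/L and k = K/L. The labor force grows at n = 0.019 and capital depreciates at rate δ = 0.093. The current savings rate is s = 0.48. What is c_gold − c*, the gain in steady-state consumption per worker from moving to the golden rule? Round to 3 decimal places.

Break-even investment rate: n + δ = 0.019 + 0.093 = 0.112.
Current steady state (s = 0.48): k* = (0.48/0.112)^(1/0.79) ≈ 6.3100, y* = 6.3100^0.21 ≈ 1.4723, c* = (1−0.48)·1.4723 ≈ 0.7656.
Setting f'(k) = n+δ gives 0.21·k^(0.21−1) = 0.112, hence k_gold = (0.21/0.112)^(1/0.79) ≈ 2.2160.
y_gold = 2.2160^0.21 ≈ 1.1819, c_gold = y_gold − 0.112·k_gold ≈ 0.9337.
Gain: Δc = 0.9337 − 0.7656 ≈ 0.1681.

Δc ≈ 0.168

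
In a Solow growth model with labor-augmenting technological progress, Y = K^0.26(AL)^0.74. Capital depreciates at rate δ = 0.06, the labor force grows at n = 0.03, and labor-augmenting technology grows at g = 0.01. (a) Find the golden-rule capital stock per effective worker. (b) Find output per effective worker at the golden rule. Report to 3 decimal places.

(a) k_gold ≈ 3.637; (b) y_gold ≈ 1.399

n + g + δ = 0.03 + 0.01 + 0.06 = 0.1.
At the golden rule the marginal product of capital equals n+g+δ: 0.26·k^(0.26−1) = 0.1. Solving, k_gold = (0.26/0.1)^(1/0.74) ≈ 3.6373.
y_gold = 3.6373^0.26 ≈ 1.3989.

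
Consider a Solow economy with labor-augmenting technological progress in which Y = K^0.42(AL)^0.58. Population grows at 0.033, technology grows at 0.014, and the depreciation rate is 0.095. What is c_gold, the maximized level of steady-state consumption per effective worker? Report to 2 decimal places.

Break-even investment rate: n + g + δ = 0.033 + 0.014 + 0.095 = 0.142.
Maximizing c = f(k) − (n+g+δ)·k gives f'(k) = n+g+δ, i.e. 0.42·k^(0.42−1) = 0.142, so k_gold = (0.42/0.142)^(1/0.58) ≈ 6.4864.
y_gold = 6.4864^0.42 ≈ 2.1930.
c_gold = y_gold − (n+g+δ)·k_gold = 2.1930 − 0.142·6.4864 ≈ 1.2719.

c_gold ≈ 1.27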